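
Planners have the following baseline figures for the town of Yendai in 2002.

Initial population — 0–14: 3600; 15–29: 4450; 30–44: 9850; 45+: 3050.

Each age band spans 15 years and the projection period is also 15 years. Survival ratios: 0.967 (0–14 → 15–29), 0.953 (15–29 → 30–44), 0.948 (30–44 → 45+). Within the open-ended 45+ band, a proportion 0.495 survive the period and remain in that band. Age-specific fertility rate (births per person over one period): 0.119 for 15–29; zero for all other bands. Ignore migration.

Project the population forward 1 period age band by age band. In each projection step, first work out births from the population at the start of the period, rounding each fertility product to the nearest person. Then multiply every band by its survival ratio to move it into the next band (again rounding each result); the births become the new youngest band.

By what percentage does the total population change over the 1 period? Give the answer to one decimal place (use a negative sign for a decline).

-8.8

Call the groups 1 to 4, youngest first.
Period 1.
Births: 4450 * 0.119 = 530
Group 2: 3600 * 0.967 = 3481
Group 3: 4450 * 0.953 = 4241
Group 4: 9850 * 0.948 + 3050 * 0.495 = 9338 + 1510 = 10848
→ [530, 3481, 4241, 10848]
Total: 20950 → 19100; change = -1850; percentage change = -8.8%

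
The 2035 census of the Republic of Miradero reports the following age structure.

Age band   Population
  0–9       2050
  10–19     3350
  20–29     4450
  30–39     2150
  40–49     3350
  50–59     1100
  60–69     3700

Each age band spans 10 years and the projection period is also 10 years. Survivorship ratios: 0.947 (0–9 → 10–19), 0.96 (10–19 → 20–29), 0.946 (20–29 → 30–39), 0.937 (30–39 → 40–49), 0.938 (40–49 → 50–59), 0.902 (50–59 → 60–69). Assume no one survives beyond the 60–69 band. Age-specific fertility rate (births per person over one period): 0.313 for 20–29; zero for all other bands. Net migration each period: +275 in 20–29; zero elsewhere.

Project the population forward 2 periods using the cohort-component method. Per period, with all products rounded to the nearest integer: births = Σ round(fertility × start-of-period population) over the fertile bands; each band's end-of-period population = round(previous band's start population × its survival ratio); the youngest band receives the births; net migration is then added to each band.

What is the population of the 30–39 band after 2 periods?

Period 1.
Births: 4450 * 0.313 = 1393
10–19: 2050 * 0.947 = 1941
20–29: 3350 * 0.96 = 3216
30–39: 4450 * 0.946 = 4210
40–49: 2150 * 0.937 = 2015
50–59: 3350 * 0.938 = 3142
60–69: 1100 * 0.902 = 992
Net migration: 20–29 + 275 → 3491
→ [1393, 1941, 3491, 4210, 2015, 3142, 992]
Period 2.
Births: 3491 * 0.313 = 1093
10–19: 1393 * 0.947 = 1319
20–29: 1941 * 0.96 = 1863
30–39: 3491 * 0.946 = 3302
40–49: 4210 * 0.937 = 3945
50–59: 2015 * 0.938 = 1890
60–69: 3142 * 0.902 = 2834
Net migration: 20–29 + 275 → 2138
→ [1093, 1319, 2138, 3302, 3945, 1890, 2834]

3302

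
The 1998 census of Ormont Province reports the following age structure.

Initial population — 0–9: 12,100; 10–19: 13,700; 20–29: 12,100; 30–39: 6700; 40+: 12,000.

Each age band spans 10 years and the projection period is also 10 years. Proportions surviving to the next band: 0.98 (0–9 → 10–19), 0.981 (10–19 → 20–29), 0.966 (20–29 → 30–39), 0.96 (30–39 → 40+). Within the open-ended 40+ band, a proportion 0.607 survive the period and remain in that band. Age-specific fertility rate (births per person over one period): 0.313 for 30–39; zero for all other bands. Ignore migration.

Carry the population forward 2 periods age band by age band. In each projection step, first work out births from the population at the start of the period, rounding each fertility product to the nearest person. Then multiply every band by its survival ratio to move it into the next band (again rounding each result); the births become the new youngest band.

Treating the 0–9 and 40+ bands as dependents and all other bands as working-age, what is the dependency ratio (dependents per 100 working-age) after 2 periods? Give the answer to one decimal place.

(Groups numbered youngest = 1 to oldest = 5.)
After projecting period 1:
Births: 6700 * 0.313 = 2097
Group 2: 12100 * 0.98 = 11858
Group 3: 13700 * 0.981 = 13440
Group 4: 12100 * 0.966 = 11689
Group 5: 6700 * 0.96 + 12000 * 0.607 = 6432 + 7284 = 13716
Population now: 0–9=2097, 10–19=11858, 20–29=13440, 30–39=11689, 40+=13716
After projecting period 2:
Births: 11689 * 0.313 = 3659
Group 2: 2097 * 0.98 = 2055
Group 3: 11858 * 0.981 = 11633
Group 4: 13440 * 0.966 = 12983
Group 5: 11689 * 0.96 + 13716 * 0.607 = 11221 + 8326 = 19547
Population now: 0–9=3659, 10–19=2055, 20–29=11633, 30–39=12983, 40+=19547
Dependents (band 0–9 + band 40+) = 3659 + 19547 = 23206; working-age = 26671; ratio = 23206/26671 × 100 = 87.0

87.0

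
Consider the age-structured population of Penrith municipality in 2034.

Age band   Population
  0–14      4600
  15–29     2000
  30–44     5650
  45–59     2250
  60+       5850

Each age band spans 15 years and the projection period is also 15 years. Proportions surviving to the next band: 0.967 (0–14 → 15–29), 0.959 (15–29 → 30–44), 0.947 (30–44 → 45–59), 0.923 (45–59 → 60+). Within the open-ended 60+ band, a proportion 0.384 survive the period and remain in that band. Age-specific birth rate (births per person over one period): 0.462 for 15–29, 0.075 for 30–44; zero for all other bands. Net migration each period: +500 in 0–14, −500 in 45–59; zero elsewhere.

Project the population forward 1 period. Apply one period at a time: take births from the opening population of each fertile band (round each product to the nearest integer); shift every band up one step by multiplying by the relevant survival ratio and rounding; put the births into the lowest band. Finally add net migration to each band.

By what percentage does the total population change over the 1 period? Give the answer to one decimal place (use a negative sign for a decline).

-14.6

[period 1]
Births: 2000 × 0.462 = 924, 5650 × 0.075 = 424 → total 1348
15–29: 4600 × 0.967 = 4448
30–44: 2000 × 0.959 = 1918
45–59: 5650 × 0.947 = 5351
60+: 2250 × 0.923 + 5850 × 0.384 = 2077 + 2246 = 4323
Net migration: 0–14 + 500 → 1848; 45–59 − 500 → 4851
Giving 1848 / 4448 / 1918 / 4851 / 4323.
Total: 20350 → 17388; change = -2962; percentage change = -14.6%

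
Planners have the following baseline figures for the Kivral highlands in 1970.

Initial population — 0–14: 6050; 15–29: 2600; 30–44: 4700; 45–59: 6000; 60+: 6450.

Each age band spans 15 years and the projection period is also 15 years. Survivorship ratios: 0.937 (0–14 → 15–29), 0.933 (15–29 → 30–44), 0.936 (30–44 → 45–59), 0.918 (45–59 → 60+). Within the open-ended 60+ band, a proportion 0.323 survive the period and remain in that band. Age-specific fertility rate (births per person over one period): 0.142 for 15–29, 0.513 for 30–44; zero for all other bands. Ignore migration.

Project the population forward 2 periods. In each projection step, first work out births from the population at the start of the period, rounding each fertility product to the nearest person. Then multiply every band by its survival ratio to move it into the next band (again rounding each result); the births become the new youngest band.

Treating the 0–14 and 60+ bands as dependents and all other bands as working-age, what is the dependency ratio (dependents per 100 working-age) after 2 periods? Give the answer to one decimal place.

84.0

— Period 1 —
Births: 2600 * 0.142 = 369, 4700 * 0.513 = 2411 — total 2780
15–29: 6050 * 0.937 = 5669
30–44: 2600 * 0.933 = 2426
45–59: 4700 * 0.936 = 4399
60+: 6000 * 0.918 + 6450 * 0.323 = 5508 + 2083 = 7591
Giving 2780 / 5669 / 2426 / 4399 / 7591.
— Period 2 —
Births: 5669 * 0.142 = 805, 2426 * 0.513 = 1245 — total 2050
15–29: 2780 * 0.937 = 2605
30–44: 5669 * 0.933 = 5289
45–59: 2426 * 0.936 = 2271
60+: 4399 * 0.918 + 7591 * 0.323 = 4038 + 2452 = 6490
Giving 2050 / 2605 / 5289 / 2271 / 6490.
Dependents (band 0–14 + band 60+) = 2050 + 6490 = 8540; working-age = 10165; ratio = 8540/10165 × 100 = 84.0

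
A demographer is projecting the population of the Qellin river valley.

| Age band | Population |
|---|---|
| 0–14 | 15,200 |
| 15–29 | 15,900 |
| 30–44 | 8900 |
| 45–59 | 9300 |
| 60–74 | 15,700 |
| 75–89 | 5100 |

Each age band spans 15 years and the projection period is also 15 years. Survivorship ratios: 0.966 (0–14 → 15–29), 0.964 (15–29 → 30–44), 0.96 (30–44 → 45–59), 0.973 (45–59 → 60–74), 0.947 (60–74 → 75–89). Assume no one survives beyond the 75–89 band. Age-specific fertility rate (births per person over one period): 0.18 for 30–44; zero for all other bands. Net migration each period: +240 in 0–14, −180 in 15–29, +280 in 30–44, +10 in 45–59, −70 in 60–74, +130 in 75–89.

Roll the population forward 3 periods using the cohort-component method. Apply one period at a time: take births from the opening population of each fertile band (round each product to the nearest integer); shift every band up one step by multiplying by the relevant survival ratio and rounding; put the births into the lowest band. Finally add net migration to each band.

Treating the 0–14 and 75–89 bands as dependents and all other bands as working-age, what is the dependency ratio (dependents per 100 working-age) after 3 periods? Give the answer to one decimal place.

32.8

[period 1]
Births: 8900 × 0.18 = 1602
15–29: 15200 × 0.966 = 14683
30–44: 15900 × 0.964 = 15328
45–59: 8900 × 0.96 = 8544
60–74: 9300 × 0.973 = 9049
75–89: 15700 × 0.947 = 14868
Net migration: 0–14 + 240 → 1842; 15–29 − 180 → 14503; 30–44 + 280 → 15608; 45–59 + 10 → 8554; 60–74 − 70 → 8979; 75–89 + 130 → 14998
End of period: [1842, 14503, 15608, 8554, 8979, 14998]
[period 2]
Births: 15608 × 0.18 = 2809
15–29: 1842 × 0.966 = 1779
30–44: 14503 × 0.964 = 13981
45–59: 15608 × 0.96 = 14984
60–74: 8554 × 0.973 = 8323
75–89: 8979 × 0.947 = 8503
Net migration: 0–14 + 240 → 3049; 15–29 − 180 → 1599; 30–44 + 280 → 14261; 45–59 + 10 → 14994; 60–74 − 70 → 8253; 75–89 + 130 → 8633
End of period: [3049, 1599, 14261, 14994, 8253, 8633]
[period 3]
Births: 14261 × 0.18 = 2567
15–29: 3049 × 0.966 = 2945
30–44: 1599 × 0.964 = 1541
45–59: 14261 × 0.96 = 13691
60–74: 14994 × 0.973 = 14589
75–89: 8253 × 0.947 = 7816
Net migration: 0–14 + 240 → 2807; 15–29 − 180 → 2765; 30–44 + 280 → 1821; 45–59 + 10 → 13701; 60–74 − 70 → 14519; 75–89 + 130 → 7946
End of period: [2807, 2765, 1821, 13701, 14519, 7946]
Dependents (band 0–14 + band 75–89) = 2807 + 7946 = 10753; working-age = 32806; ratio = 10753/32806 × 100 = 32.8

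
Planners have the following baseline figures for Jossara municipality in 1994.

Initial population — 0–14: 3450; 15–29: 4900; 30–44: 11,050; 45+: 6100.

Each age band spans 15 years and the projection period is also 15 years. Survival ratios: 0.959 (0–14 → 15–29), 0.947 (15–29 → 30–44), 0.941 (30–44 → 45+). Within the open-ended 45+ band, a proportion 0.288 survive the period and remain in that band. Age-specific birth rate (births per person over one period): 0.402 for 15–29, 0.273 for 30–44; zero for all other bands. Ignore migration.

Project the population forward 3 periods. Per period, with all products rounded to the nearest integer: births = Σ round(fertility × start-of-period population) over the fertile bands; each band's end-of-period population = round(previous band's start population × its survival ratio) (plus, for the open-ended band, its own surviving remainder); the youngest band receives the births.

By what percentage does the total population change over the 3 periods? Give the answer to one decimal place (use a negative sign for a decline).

-41.1

Call the bands 1 to 4, youngest first.
Period 1:
Births: 4900 * 0.402 = 1970, 11050 * 0.273 = 3017 → 4987
Band 2: 3450 * 0.959 = 3309
Band 3: 4900 * 0.947 = 4640
Band 4: 11050 * 0.941 + 6100 * 0.288 = 10398 + 1757 = 12155
End of period: [4987, 3309, 4640, 12155]
Period 2:
Births: 3309 * 0.402 = 1330, 4640 * 0.273 = 1267 → 2597
Band 2: 4987 * 0.959 = 4783
Band 3: 3309 * 0.947 = 3134
Band 4: 4640 * 0.941 + 12155 * 0.288 = 4366 + 3501 = 7867
End of period: [2597, 4783, 3134, 7867]
Period 3:
Births: 4783 * 0.402 = 1923, 3134 * 0.273 = 856 → 2779
Band 2: 2597 * 0.959 = 2491
Band 3: 4783 * 0.947 = 4530
Band 4: 3134 * 0.941 + 7867 * 0.288 = 2949 + 2266 = 5215
End of period: [2779, 2491, 4530, 5215]
Total: 25500 → 15015; change = -10485; percentage change = -41.1%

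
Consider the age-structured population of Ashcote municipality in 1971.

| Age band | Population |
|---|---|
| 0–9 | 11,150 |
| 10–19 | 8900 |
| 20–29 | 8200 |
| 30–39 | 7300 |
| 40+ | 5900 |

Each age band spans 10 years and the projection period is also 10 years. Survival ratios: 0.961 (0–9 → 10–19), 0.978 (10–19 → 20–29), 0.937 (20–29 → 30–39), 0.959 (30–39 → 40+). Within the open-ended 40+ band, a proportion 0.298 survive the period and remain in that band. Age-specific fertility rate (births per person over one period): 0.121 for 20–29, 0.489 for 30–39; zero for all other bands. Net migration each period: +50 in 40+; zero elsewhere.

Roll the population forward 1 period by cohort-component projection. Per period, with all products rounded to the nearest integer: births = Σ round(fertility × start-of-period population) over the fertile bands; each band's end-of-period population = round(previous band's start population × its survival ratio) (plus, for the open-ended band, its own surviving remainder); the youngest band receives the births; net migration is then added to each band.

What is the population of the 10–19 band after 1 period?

(Groups numbered youngest = 1 to oldest = 5.)
[period 1]
Births: 8200 × 0.121 = 992 ; 7300 × 0.489 = 3570 → 4562
Group 2: 11150 × 0.961 = 10715
Group 3: 8900 × 0.978 = 8704
Group 4: 8200 × 0.937 = 7683
Group 5: 7300 × 0.959 + 5900 × 0.298 = 7001 + 1758 = 8759
Net migration: Group 5 + 50 → 8809
Population now: 0–9=4562, 10–19=10715, 20–29=8704, 30–39=7683, 40+=8809

10715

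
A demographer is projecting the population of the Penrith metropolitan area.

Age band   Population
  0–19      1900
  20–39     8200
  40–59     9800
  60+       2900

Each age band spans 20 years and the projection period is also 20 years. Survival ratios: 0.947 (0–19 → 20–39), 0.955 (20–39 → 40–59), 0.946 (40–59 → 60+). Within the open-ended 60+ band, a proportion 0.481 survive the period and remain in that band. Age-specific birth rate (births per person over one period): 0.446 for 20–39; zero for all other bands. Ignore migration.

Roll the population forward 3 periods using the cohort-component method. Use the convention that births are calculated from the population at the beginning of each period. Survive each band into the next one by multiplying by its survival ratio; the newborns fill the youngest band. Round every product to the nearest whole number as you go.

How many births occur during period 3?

Let band 1 be 0–19 through band 4 = 60+.
Period 1:
Births: 8200 * 0.446 = 3657
Band 2: 1900 * 0.947 = 1799
Band 3: 8200 * 0.955 = 7831
Band 4: 9800 * 0.946 + 2900 * 0.481 = 9271 + 1395 = 10666
Giving 3657 / 1799 / 7831 / 10666.
Period 2:
Births: 1799 * 0.446 = 802
Band 2: 3657 * 0.947 = 3463
Band 3: 1799 * 0.955 = 1718
Band 4: 7831 * 0.946 + 10666 * 0.481 = 7408 + 5130 = 12538
Giving 802 / 3463 / 1718 / 12538.
Period 3:
Births: 3463 * 0.446 = 1544
Band 2: 802 * 0.947 = 759
Band 3: 3463 * 0.955 = 3307
Band 4: 1718 * 0.946 + 12538 * 0.481 = 1625 + 6031 = 7656
Giving 1544 / 759 / 3307 / 7656.

1544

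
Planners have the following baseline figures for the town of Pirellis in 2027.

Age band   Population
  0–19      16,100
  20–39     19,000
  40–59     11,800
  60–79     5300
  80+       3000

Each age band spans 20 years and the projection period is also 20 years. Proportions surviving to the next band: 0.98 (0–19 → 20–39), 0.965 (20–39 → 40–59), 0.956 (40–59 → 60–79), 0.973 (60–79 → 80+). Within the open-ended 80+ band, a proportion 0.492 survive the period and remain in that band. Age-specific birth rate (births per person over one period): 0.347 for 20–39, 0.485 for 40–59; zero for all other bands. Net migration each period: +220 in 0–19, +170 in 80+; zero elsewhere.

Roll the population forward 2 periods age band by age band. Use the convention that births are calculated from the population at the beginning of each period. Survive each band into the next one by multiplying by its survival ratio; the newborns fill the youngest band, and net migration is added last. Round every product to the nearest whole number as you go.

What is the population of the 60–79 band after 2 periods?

Numbering the bands 1..5 from youngest to oldest:
[period 1]
Births: 19000 × 0.347 = 6593, 11800 × 0.485 = 5723 → total 12316
Band 2: 16100 × 0.98 = 15778
Band 3: 19000 × 0.965 = 18335
Band 4: 11800 × 0.956 = 11281
Band 5: 5300 × 0.973 + 3000 × 0.492 = 5157 + 1476 = 6633
Net migration: Band 1 + 220 → 12536; Band 5 + 170 → 6803
→ [12536, 15778, 18335, 11281, 6803]
[period 2]
Births: 15778 × 0.347 = 5475, 18335 × 0.485 = 8892 → total 14367
Band 2: 12536 × 0.98 = 12285
Band 3: 15778 × 0.965 = 15226
Band 4: 18335 × 0.956 = 17528
Band 5: 11281 × 0.973 + 6803 × 0.492 = 10976 + 3347 = 14323
Net migration: Band 1 + 220 → 14587; Band 5 + 170 → 14493
→ [14587, 12285, 15226, 17528, 14493]

17528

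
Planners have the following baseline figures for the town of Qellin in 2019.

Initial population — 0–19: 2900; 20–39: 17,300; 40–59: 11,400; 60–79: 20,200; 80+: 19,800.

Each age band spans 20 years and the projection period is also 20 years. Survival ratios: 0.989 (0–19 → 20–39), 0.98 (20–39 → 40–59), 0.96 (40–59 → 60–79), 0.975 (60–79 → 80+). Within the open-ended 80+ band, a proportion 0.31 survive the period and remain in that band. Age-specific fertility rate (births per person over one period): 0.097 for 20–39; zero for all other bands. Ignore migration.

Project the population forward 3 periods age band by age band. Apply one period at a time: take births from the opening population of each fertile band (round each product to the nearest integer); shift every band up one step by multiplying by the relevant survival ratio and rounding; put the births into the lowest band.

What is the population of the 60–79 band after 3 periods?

2699

Call the bands 1 to 5, youngest first.
Period 1.
Births: 17300 * 0.097 = 1678
Band 2: 2900 * 0.989 = 2868
Band 3: 17300 * 0.98 = 16954
Band 4: 11400 * 0.96 = 10944
Band 5: 20200 * 0.975 + 19800 * 0.31 = 19695 + 6138 = 25833
End of period: [1678, 2868, 16954, 10944, 25833]
Period 2.
Births: 2868 * 0.097 = 278
Band 2: 1678 * 0.989 = 1660
Band 3: 2868 * 0.98 = 2811
Band 4: 16954 * 0.96 = 16276
Band 5: 10944 * 0.975 + 25833 * 0.31 = 10670 + 8008 = 18678
End of period: [278, 1660, 2811, 16276, 18678]
Period 3.
Births: 1660 * 0.097 = 161
Band 2: 278 * 0.989 = 275
Band 3: 1660 * 0.98 = 1627
Band 4: 2811 * 0.96 = 2699
Band 5: 16276 * 0.975 + 18678 * 0.31 = 15869 + 5790 = 21659
End of period: [161, 275, 1627, 2699, 21659]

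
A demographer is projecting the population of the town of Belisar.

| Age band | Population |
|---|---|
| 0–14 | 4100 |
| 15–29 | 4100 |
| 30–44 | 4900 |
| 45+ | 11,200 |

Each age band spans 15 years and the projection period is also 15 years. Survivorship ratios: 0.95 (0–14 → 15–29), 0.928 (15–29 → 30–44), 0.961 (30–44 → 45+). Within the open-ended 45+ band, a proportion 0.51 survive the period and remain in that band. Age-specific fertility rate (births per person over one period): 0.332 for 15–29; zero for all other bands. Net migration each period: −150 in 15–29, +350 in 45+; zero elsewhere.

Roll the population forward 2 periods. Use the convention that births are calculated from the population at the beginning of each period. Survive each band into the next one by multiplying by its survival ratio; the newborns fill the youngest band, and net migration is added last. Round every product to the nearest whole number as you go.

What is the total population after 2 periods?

15361

Call the bands 1 to 4, youngest first.
Period 1:
Births: 4100 × 0.332 = 1361
Band 2: 4100 × 0.95 = 3895
Band 3: 4100 × 0.928 = 3805
Band 4: 4900 × 0.961 + 11200 × 0.51 = 4709 + 5712 = 10421
Net migration: Band 2 − 150 → 3745; Band 4 + 350 → 10771
End of period: [1361, 3745, 3805, 10771]
Period 2:
Births: 3745 × 0.332 = 1243
Band 2: 1361 × 0.95 = 1293
Band 3: 3745 × 0.928 = 3475
Band 4: 3805 × 0.961 + 10771 × 0.51 = 3657 + 5493 = 9150
Net migration: Band 2 − 150 → 1143; Band 4 + 350 → 9500
End of period: [1243, 1143, 3475, 9500]
Total after period 2: 1243 + 1143 + 3475 + 9500 = 15361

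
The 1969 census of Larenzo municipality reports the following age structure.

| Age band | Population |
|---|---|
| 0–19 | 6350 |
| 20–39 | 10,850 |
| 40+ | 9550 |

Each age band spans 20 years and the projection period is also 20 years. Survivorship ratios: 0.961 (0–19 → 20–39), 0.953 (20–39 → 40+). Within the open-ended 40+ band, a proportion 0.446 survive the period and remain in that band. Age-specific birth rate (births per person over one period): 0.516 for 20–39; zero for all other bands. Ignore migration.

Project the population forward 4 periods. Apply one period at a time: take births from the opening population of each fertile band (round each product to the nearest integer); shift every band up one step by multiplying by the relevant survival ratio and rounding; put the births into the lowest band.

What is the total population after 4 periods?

11853

Period 1.
Births: 10850 × 0.516 = 5599
20–39: 6350 × 0.961 = 6102
40+: 10850 × 0.953 + 9550 × 0.446 = 10340 + 4259 = 14599
Population now: 0–19=5599, 20–39=6102, 40+=14599
Period 2.
Births: 6102 × 0.516 = 3149
20–39: 5599 × 0.961 = 5381
40+: 6102 × 0.953 + 14599 × 0.446 = 5815 + 6511 = 12326
Population now: 0–19=3149, 20–39=5381, 40+=12326
Period 3.
Births: 5381 × 0.516 = 2777
20–39: 3149 × 0.961 = 3026
40+: 5381 × 0.953 + 12326 × 0.446 = 5128 + 5497 = 10625
Population now: 0–19=2777, 20–39=3026, 40+=10625
Period 4.
Births: 3026 × 0.516 = 1561
20–39: 2777 × 0.961 = 2669
40+: 3026 × 0.953 + 10625 × 0.446 = 2884 + 4739 = 7623
Population now: 0–19=1561, 20–39=2669, 40+=7623
Total after period 4: 1561 + 2669 + 7623 = 11853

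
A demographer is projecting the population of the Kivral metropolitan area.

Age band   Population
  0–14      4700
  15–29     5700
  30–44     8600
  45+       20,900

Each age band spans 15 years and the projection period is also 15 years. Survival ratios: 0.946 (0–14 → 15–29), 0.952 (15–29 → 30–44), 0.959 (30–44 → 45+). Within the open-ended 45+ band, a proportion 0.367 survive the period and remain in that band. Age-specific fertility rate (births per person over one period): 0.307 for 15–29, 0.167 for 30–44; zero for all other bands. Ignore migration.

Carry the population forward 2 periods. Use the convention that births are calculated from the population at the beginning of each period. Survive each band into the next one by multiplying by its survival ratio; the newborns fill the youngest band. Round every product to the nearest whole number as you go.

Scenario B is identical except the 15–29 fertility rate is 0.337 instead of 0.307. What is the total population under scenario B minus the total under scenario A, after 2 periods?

295

Call the groups 1 to 4, youngest first.
— Period 1 —
Births: 5700 × 0.307 = 1750  |  8600 × 0.167 = 1436 — total 3186
Group 2: 4700 × 0.946 = 4446
Group 3: 5700 × 0.952 = 5426
Group 4: 8600 × 0.959 + 20900 × 0.367 = 8247 + 7670 = 15917
Population now: 0–14=3186, 15–29=4446, 30–44=5426, 45+=15917
— Period 2 —
Births: 4446 × 0.307 = 1365  |  5426 × 0.167 = 906 — total 2271
Group 2: 3186 × 0.946 = 3014
Group 3: 4446 × 0.952 = 4233
Group 4: 5426 × 0.959 + 15917 × 0.367 = 5204 + 5842 = 11046
Population now: 0–14=2271, 15–29=3014, 30–44=4233, 45+=11046
Scenario A total after 2 periods: 20564
Scenario B projection —
— Period 1 —
Births: 5700 × 0.337 = 1921  |  8600 × 0.167 = 1436 — total 3357
Group 2: 4700 × 0.946 = 4446
Group 3: 5700 × 0.952 = 5426
Group 4: 8600 × 0.959 + 20900 × 0.367 = 8247 + 7670 = 15917
Population now: 0–14=3357, 15–29=4446, 30–44=5426, 45+=15917
— Period 2 —
Births: 4446 × 0.337 = 1498  |  5426 × 0.167 = 906 — total 2404
Group 2: 3357 × 0.946 = 3176
Group 3: 4446 × 0.952 = 4233
Group 4: 5426 × 0.959 + 15917 × 0.367 = 5204 + 5842 = 11046
Population now: 0–14=2404, 15–29=3176, 30–44=4233, 45+=11046
Scenario B total after 2 periods: 20859
Difference B − A = 20859 − 20564 = 295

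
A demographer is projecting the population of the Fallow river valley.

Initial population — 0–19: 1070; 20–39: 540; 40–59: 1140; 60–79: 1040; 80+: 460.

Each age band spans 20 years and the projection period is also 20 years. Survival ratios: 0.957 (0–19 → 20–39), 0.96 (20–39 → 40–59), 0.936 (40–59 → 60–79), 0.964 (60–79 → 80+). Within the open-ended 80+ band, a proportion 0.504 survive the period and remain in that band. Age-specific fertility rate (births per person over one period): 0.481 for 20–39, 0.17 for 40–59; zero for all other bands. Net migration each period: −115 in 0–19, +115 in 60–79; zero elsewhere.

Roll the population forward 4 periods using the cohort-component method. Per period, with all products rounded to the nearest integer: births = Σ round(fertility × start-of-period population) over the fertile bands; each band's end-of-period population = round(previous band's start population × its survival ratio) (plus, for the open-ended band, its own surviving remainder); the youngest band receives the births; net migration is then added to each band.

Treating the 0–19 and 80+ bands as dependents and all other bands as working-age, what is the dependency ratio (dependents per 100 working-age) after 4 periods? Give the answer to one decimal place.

183.0

Call the groups 1 to 5, youngest first.
Period 1:
Births: 540 × 0.481 = 260, 1140 × 0.17 = 194 ⇒ total 454
Group 2: 1070 × 0.957 = 1024
Group 3: 540 × 0.96 = 518
Group 4: 1140 × 0.936 = 1067
Group 5: 1040 × 0.964 + 460 × 0.504 = 1003 + 232 = 1235
Net migration: Group 1 − 115 → 339; Group 4 + 115 → 1182
Giving 339 / 1024 / 518 / 1182 / 1235.
Period 2:
Births: 1024 × 0.481 = 493, 518 × 0.17 = 88 ⇒ total 581
Group 2: 339 × 0.957 = 324
Group 3: 1024 × 0.96 = 983
Group 4: 518 × 0.936 = 485
Group 5: 1182 × 0.964 + 1235 × 0.504 = 1139 + 622 = 1761
Net migration: Group 1 − 115 → 466; Group 4 + 115 → 600
Giving 466 / 324 / 983 / 600 / 1761.
Period 3:
Births: 324 × 0.481 = 156, 983 × 0.17 = 167 ⇒ total 323
Group 2: 466 × 0.957 = 446
Group 3: 324 × 0.96 = 311
Group 4: 983 × 0.936 = 920
Group 5: 600 × 0.964 + 1761 × 0.504 = 578 + 888 = 1466
Net migration: Group 1 − 115 → 208; Group 4 + 115 → 1035
Giving 208 / 446 / 311 / 1035 / 1466.
Period 4:
Births: 446 × 0.481 = 215, 311 × 0.17 = 53 ⇒ total 268
Group 2: 208 × 0.957 = 199
Group 3: 446 × 0.96 = 428
Group 4: 311 × 0.936 = 291
Group 5: 1035 × 0.964 + 1466 × 0.504 = 998 + 739 = 1737
Net migration: Group 1 − 115 → 153; Group 4 + 115 → 406
Giving 153 / 199 / 428 / 406 / 1737.
Dependents (band 0–19 + band 80+) = 153 + 1737 = 1890; working-age = 1033; ratio = 1890/1033 × 100 = 183.0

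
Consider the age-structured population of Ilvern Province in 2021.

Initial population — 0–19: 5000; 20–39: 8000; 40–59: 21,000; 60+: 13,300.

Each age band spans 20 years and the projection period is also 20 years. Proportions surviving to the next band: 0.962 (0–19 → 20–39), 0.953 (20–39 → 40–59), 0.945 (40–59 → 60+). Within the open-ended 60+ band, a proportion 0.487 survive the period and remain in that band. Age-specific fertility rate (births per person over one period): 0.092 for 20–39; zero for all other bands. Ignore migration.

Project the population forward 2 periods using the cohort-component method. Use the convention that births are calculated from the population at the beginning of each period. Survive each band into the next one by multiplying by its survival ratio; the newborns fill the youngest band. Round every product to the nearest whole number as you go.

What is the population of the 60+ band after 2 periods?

20024

Period 1.
Births: 8000 × 0.092 = 736
20–39: 5000 × 0.962 = 4810
40–59: 8000 × 0.953 = 7624
60+: 21000 × 0.945 + 13300 × 0.487 = 19845 + 6477 = 26322
Population now: 0–19=736, 20–39=4810, 40–59=7624, 60+=26322
Period 2.
Births: 4810 × 0.092 = 443
20–39: 736 × 0.962 = 708
40–59: 4810 × 0.953 = 4584
60+: 7624 × 0.945 + 26322 × 0.487 = 7205 + 12819 = 20024
Population now: 0–19=443, 20–39=708, 40–59=4584, 60+=20024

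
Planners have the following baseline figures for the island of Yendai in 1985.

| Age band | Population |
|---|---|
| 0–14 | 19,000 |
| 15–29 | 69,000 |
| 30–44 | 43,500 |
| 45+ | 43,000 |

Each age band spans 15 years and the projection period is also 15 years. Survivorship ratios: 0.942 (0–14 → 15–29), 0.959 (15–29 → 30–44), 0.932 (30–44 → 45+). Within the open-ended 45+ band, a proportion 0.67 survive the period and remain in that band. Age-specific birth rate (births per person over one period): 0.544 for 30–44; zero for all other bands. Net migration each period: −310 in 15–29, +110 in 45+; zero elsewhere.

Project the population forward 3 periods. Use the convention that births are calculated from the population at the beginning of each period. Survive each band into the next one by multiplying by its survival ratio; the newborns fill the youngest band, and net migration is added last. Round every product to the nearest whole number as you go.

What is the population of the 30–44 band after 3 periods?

21080

Period 1.
Births: 43500 × 0.544 = 23664
15–29: 19000 × 0.942 = 17898
30–44: 69000 × 0.959 = 66171
45+: 43500 × 0.932 + 43000 × 0.67 = 40542 + 28810 = 69352
Net migration: 15–29 − 310 → 17588; 45+ + 110 → 69462
→ [23664, 17588, 66171, 69462]
Period 2.
Births: 66171 × 0.544 = 35997
15–29: 23664 × 0.942 = 22291
30–44: 17588 × 0.959 = 16867
45+: 66171 × 0.932 + 69462 × 0.67 = 61671 + 46540 = 108211
Net migration: 15–29 − 310 → 21981; 45+ + 110 → 108321
→ [35997, 21981, 16867, 108321]
Period 3.
Births: 16867 × 0.544 = 9176
15–29: 35997 × 0.942 = 33909
30–44: 21981 × 0.959 = 21080
45+: 16867 × 0.932 + 108321 × 0.67 = 15720 + 72575 = 88295
Net migration: 15–29 − 310 → 33599; 45+ + 110 → 88405
→ [9176, 33599, 21080, 88405]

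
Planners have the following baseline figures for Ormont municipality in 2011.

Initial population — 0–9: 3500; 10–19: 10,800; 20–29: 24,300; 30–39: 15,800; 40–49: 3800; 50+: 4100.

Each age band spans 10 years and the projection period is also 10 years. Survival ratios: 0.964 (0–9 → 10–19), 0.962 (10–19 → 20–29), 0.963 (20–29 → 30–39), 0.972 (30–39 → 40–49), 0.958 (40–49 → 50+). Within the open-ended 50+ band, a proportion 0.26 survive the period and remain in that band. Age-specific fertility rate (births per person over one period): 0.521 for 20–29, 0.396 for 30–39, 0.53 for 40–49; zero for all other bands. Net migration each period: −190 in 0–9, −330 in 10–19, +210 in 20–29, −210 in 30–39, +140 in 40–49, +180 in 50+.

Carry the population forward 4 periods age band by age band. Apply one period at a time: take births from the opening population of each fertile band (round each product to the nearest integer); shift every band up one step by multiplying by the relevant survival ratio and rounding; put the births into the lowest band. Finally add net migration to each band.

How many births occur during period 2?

22921

Period 1.
Births: 24300 × 0.521 = 12660  |  15800 × 0.396 = 6257  |  3800 × 0.53 = 2014 — total 20931
10–19: 3500 × 0.964 = 3374
20–29: 10800 × 0.962 = 10390
30–39: 24300 × 0.963 = 23401
40–49: 15800 × 0.972 = 15358
50+: 3800 × 0.958 + 4100 × 0.26 = 3640 + 1066 = 4706
Net migration: 0–9 − 190 → 20741; 10–19 − 330 → 3044; 20–29 + 210 → 10600; 30–39 − 210 → 23191; 40–49 + 140 → 15498; 50+ + 180 → 4886
→ [20741, 3044, 10600, 23191, 15498, 4886]
Period 2.
Births: 10600 × 0.521 = 5523  |  23191 × 0.396 = 9184  |  15498 × 0.53 = 8214 — total 22921
10–19: 20741 × 0.964 = 19994
20–29: 3044 × 0.962 = 2928
30–39: 10600 × 0.963 = 10208
40–49: 23191 × 0.972 = 22542
50+: 15498 × 0.958 + 4886 × 0.26 = 14847 + 1270 = 16117
Net migration: 0–9 − 190 → 22731; 10–19 − 330 → 19664; 20–29 + 210 → 3138; 30–39 − 210 → 9998; 40–49 + 140 → 22682; 50+ + 180 → 16297
→ [22731, 19664, 3138, 9998, 22682, 16297]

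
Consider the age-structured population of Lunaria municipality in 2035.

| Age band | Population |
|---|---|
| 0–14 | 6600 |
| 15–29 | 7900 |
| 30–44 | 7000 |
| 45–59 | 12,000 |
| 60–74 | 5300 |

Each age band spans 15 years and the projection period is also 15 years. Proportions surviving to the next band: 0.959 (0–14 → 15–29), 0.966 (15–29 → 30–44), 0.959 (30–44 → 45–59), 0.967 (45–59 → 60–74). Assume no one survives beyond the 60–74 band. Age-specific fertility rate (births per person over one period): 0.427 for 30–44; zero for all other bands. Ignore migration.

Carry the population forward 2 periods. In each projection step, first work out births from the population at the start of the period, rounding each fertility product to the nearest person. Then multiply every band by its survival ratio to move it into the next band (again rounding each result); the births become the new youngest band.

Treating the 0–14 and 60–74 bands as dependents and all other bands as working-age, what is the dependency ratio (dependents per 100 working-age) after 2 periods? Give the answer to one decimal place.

After projecting period 1:
Births: 7000 × 0.427 = 2989
15–29: 6600 × 0.959 = 6329
30–44: 7900 × 0.966 = 7631
45–59: 7000 × 0.959 = 6713
60–74: 12000 × 0.967 = 11604
End of period: [2989, 6329, 7631, 6713, 11604]
After projecting period 2:
Births: 7631 × 0.427 = 3258
15–29: 2989 × 0.959 = 2866
30–44: 6329 × 0.966 = 6114
45–59: 7631 × 0.959 = 7318
60–74: 6713 × 0.967 = 6491
End of period: [3258, 2866, 6114, 7318, 6491]
Dependents (band 0–14 + band 60–74) = 3258 + 6491 = 9749; working-age = 16298; ratio = 9749/16298 × 100 = 59.8

59.8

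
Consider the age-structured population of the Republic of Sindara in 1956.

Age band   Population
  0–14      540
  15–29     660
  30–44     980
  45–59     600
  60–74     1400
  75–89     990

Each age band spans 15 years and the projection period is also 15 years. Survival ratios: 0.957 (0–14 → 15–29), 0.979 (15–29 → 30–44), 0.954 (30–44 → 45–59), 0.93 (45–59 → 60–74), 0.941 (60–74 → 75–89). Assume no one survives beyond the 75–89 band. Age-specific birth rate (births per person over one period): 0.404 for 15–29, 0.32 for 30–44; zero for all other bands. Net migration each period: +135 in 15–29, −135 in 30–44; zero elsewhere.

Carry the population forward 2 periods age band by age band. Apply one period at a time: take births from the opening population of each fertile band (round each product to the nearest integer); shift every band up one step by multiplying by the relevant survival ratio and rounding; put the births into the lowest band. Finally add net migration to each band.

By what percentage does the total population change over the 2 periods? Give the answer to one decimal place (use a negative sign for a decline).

Let group 1 be 0–14 through group 6 = 75–89.
Period 1.
Births: 660 × 0.404 = 267, 980 × 0.32 = 314 → total 581
Group 2: 540 × 0.957 = 517
Group 3: 660 × 0.979 = 646
Group 4: 980 × 0.954 = 935
Group 5: 600 × 0.93 = 558
Group 6: 1400 × 0.941 = 1317
Net migration: Group 2 + 135 → 652; Group 3 − 135 → 511
Giving 581 / 652 / 511 / 935 / 558 / 1317.
Period 2.
Births: 652 × 0.404 = 263, 511 × 0.32 = 164 → total 427
Group 2: 581 × 0.957 = 556
Group 3: 652 × 0.979 = 638
Group 4: 511 × 0.954 = 487
Group 5: 935 × 0.93 = 870
Group 6: 558 × 0.941 = 525
Net migration: Group 2 + 135 → 691; Group 3 − 135 → 503
Giving 427 / 691 / 503 / 487 / 870 / 525.
Total: 5170 → 3503; change = -1667; percentage change = -32.2%

-32.2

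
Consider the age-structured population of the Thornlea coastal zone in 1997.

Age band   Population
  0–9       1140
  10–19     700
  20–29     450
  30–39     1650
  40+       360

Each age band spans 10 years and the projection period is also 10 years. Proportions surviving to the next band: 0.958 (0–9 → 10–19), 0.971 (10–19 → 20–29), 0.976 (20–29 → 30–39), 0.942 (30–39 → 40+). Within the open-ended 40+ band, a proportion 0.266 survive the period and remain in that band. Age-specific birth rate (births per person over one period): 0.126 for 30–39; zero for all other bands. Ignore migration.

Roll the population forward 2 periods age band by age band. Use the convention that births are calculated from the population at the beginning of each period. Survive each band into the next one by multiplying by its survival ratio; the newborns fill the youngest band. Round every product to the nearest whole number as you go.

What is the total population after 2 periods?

Period 1.
Births: 1650 × 0.126 = 208
10–19: 1140 × 0.958 = 1092
20–29: 700 × 0.971 = 680
30–39: 450 × 0.976 = 439
40+: 1650 × 0.942 + 360 × 0.266 = 1554 + 96 = 1650
Population now: 0–9=208, 10–19=1092, 20–29=680, 30–39=439, 40+=1650
Period 2.
Births: 439 × 0.126 = 55
10–19: 208 × 0.958 = 199
20–29: 1092 × 0.971 = 1060
30–39: 680 × 0.976 = 664
40+: 439 × 0.942 + 1650 × 0.266 = 414 + 439 = 853
Population now: 0–9=55, 10–19=199, 20–29=1060, 30–39=664, 40+=853
Total after period 2: 55 + 199 + 1060 + 664 + 853 = 2831

2831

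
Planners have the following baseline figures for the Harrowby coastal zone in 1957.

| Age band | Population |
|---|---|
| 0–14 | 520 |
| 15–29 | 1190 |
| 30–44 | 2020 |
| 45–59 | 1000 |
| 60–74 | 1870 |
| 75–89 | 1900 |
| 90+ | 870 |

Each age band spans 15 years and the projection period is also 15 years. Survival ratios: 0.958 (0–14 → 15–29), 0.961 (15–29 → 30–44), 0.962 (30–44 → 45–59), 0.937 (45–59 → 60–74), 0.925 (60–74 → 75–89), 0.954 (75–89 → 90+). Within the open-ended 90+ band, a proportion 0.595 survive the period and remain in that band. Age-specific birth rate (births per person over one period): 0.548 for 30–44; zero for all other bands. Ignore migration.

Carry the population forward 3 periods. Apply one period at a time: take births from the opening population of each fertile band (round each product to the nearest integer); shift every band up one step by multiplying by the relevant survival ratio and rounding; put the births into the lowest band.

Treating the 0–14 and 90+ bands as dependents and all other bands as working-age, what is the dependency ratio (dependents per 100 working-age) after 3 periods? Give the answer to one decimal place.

— Period 1 —
Births: 2020 * 0.548 = 1107
15–29: 520 * 0.958 = 498
30–44: 1190 * 0.961 = 1144
45–59: 2020 * 0.962 = 1943
60–74: 1000 * 0.937 = 937
75–89: 1870 * 0.925 = 1730
90+: 1900 * 0.954 + 870 * 0.595 = 1813 + 518 = 2331
End of period: [1107, 498, 1144, 1943, 937, 1730, 2331]
— Period 2 —
Births: 1144 * 0.548 = 627
15–29: 1107 * 0.958 = 1061
30–44: 498 * 0.961 = 479
45–59: 1144 * 0.962 = 1101
60–74: 1943 * 0.937 = 1821
75–89: 937 * 0.925 = 867
90+: 1730 * 0.954 + 2331 * 0.595 = 1650 + 1387 = 3037
End of period: [627, 1061, 479, 1101, 1821, 867, 3037]
— Period 3 —
Births: 479 * 0.548 = 262
15–29: 627 * 0.958 = 601
30–44: 1061 * 0.961 = 1020
45–59: 479 * 0.962 = 461
60–74: 1101 * 0.937 = 1032
75–89: 1821 * 0.925 = 1684
90+: 867 * 0.954 + 3037 * 0.595 = 827 + 1807 = 2634
End of period: [262, 601, 1020, 461, 1032, 1684, 2634]
Dependents (band 0–14 + band 90+) = 262 + 2634 = 2896; working-age = 4798; ratio = 2896/4798 × 100 = 60.4

60.4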